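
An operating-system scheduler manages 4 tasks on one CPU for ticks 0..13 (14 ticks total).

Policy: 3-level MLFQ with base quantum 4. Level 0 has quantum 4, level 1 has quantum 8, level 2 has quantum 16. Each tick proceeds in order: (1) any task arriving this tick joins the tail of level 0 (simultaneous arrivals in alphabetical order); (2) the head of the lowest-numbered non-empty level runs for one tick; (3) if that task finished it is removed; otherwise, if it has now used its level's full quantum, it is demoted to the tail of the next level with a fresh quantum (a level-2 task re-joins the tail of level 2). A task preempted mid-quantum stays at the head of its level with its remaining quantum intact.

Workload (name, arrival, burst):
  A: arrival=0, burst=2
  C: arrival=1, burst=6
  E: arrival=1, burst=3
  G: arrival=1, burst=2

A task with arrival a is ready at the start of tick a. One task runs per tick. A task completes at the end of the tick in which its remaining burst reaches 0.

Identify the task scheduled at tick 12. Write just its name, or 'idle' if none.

t=0: L0/L1/L2 = A/-/- → run A
t=1: L0/L1/L2 = ACEG/-/- → run A
t=2: L0/L1/L2 = CEG/-/- → run C
t=3: L0/L1/L2 = CEG/-/- → run C
t=4: L0/L1/L2 = CEG/-/- → run C
t=5: L0/L1/L2 = CEG/-/- → run C
t=6: L0/L1/L2 = EG/C/- → run E
t=7: L0/L1/L2 = EG/C/- → run E
t=8: L0/L1/L2 = EG/C/- → run E
t=9: L0/L1/L2 = G/C/- → run G
t=10: L0/L1/L2 = G/C/- → run G
t=11: L0/L1/L2 = -/C/- → run C
t=12: L0/L1/L2 = -/C/- → run C
t=13: (idle)

running at tick 12 = C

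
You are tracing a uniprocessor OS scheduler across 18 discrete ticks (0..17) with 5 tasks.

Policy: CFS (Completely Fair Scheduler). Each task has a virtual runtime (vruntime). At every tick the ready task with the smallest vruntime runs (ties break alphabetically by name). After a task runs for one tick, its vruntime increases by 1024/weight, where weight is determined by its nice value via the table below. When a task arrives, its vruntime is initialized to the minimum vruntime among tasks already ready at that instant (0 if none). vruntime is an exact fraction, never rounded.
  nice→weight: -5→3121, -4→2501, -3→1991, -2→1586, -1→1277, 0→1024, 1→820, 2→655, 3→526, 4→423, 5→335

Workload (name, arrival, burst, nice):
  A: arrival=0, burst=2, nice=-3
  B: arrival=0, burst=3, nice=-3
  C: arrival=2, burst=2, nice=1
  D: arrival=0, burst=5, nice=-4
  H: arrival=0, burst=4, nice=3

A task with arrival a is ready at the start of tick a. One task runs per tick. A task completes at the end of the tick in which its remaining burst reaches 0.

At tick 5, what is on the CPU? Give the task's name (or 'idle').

t=0: vr[A=0 B=0 D=0 H=0] → run A
t=1: vr[A=1024/1991 B=0 D=0 H=0] → run B
t=2: vr[A=1024/1991 B=1024/1991 C=0 D=0 H=0] → run C
t=3: vr[A=1024/1991 B=1024/1991 C=256/205 D=0 H=0] → run D
t=4: vr[A=1024/1991 B=1024/1991 C=256/205 D=1024/2501 H=0] → run H
t=5: vr[A=1024/1991 B=1024/1991 C=256/205 D=1024/2501 H=512/263] → run D
t=6: vr[A=1024/1991 B=1024/1991 C=256/205 D=2048/2501 H=512/263] → run A
t=7: vr[B=1024/1991 C=256/205 D=2048/2501 H=512/263] → run B
t=8: vr[B=2048/1991 C=256/205 D=2048/2501 H=512/263] → run D
t=9: vr[B=2048/1991 C=256/205 D=3072/2501 H=512/263] → run B
t=10: vr[C=256/205 D=3072/2501 H=512/263] → run D
t=11: vr[C=256/205 D=4096/2501 H=512/263] → run C
t=12: vr[D=4096/2501 H=512/263] → run D
t=13: vr[H=512/263] → run H
t=14: vr[H=1024/263] → run H
t=15: vr[H=1536/263] → run H
t=16: (idle)
t=17: (idle)

running at tick 5 = D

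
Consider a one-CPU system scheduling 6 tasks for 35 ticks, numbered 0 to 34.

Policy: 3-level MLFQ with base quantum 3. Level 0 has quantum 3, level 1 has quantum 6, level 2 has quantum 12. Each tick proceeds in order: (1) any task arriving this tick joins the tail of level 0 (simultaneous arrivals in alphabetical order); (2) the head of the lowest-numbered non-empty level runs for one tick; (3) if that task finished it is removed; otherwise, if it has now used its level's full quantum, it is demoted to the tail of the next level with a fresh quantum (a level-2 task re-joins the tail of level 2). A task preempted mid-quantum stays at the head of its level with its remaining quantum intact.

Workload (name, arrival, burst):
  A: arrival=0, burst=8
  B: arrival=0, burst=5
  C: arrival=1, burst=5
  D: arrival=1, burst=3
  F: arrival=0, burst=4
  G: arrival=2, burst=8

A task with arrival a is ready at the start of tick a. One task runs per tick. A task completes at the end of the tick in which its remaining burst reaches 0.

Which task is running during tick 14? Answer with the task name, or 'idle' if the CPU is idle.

running at tick 14 = D

t=0: L0/L1/L2 = ABF/-/- → run A
t=1: L0/L1/L2 = ABFCD/-/- → run A
t=2: L0/L1/L2 = ABFCDG/-/- → run A
t=3: L0/L1/L2 = BFCDG/A/- → run B
t=4: L0/L1/L2 = BFCDG/A/- → run B
t=5: L0/L1/L2 = BFCDG/A/- → run B
t=6: L0/L1/L2 = FCDG/AB/- → run F
t=7: L0/L1/L2 = FCDG/AB/- → run F
t=8: L0/L1/L2 = FCDG/AB/- → run F
t=9: L0/L1/L2 = CDG/ABF/- → run C
t=10: L0/L1/L2 = CDG/ABF/- → run C
t=11: L0/L1/L2 = CDG/ABF/- → run C
t=12: L0/L1/L2 = DG/ABFC/- → run D
t=13: L0/L1/L2 = DG/ABFC/- → run D
t=14: L0/L1/L2 = DG/ABFC/- → run D
t=15: L0/L1/L2 = G/ABFC/- → run G
t=16: L0/L1/L2 = G/ABFC/- → run G
t=17: L0/L1/L2 = G/ABFC/- → run G
t=18: L0/L1/L2 = -/ABFCG/- → run A
t=19: L0/L1/L2 = -/ABFCG/- → run A
t=20: L0/L1/L2 = -/ABFCG/- → run A
t=21: L0/L1/L2 = -/ABFCG/- → run A
t=22: L0/L1/L2 = -/ABFCG/- → run A
t=23: L0/L1/L2 = -/BFCG/- → run B
t=24: L0/L1/L2 = -/BFCG/- → run B
t=25: L0/L1/L2 = -/FCG/- → run F
t=26: L0/L1/L2 = -/CG/- → run C
t=27: L0/L1/L2 = -/CG/- → run C
t=28: L0/L1/L2 = -/G/- → run G
t=29: L0/L1/L2 = -/G/- → run G
t=30: L0/L1/L2 = -/G/- → run G
t=31: L0/L1/L2 = -/G/- → run G
t=32: L0/L1/L2 = -/G/- → run G
t=33: (idle)
t=34: (idle)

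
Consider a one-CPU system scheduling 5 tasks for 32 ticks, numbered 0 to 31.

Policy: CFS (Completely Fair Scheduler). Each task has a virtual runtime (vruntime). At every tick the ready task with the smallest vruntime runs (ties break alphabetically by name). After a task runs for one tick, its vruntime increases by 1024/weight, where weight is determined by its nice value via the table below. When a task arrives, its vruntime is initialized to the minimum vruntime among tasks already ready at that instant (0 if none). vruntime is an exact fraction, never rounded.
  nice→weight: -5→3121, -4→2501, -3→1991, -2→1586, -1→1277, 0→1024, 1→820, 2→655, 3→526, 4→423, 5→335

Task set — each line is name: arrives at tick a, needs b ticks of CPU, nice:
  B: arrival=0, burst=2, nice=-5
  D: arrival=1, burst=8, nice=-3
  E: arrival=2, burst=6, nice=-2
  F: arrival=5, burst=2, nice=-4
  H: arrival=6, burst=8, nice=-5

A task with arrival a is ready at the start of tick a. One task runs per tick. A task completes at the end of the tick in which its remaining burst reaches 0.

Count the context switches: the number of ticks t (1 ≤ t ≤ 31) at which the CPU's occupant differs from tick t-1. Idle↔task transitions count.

t=0: vr[B=0] → run B
t=1: vr[B=1024/3121 D=1024/3121] → run B
t=2: vr[D=1024/3121 E=1024/3121] → run D
t=3: vr[D=5234688/6213911 E=1024/3121] → run E
t=4: vr[D=5234688/6213911 E=2409984/2474953] → run D
t=5: vr[D=8430592/6213911 E=2409984/2474953 F=2409984/2474953] → run E
t=6: vr[D=8430592/6213911 E=4007936/2474953 F=2409984/2474953 H=2409984/2474953] → run F
t=7: vr[D=8430592/6213911 E=4007936/2474953 F=140356096/101473073 H=2409984/2474953] → run H
t=8: vr[D=8430592/6213911 E=4007936/2474953 F=140356096/101473073 H=3222016/2474953] → run H
t=9: vr[D=8430592/6213911 E=4007936/2474953 F=140356096/101473073 H=4034048/2474953] → run D
t=10: vr[D=11626496/6213911 E=4007936/2474953 F=140356096/101473073 H=4034048/2474953] → run F
t=11: vr[D=11626496/6213911 E=4007936/2474953 H=4034048/2474953] → run E
t=12: vr[D=11626496/6213911 E=5605888/2474953 H=4034048/2474953] → run H
t=13: vr[D=11626496/6213911 E=5605888/2474953 H=4846080/2474953] → run D
t=14: vr[D=14822400/6213911 E=5605888/2474953 H=4846080/2474953] → run H
t=15: vr[D=14822400/6213911 E=5605888/2474953 H=5658112/2474953] → run E
t=16: vr[D=14822400/6213911 E=7203840/2474953 H=5658112/2474953] → run H
t=17: vr[D=14822400/6213911 E=7203840/2474953 H=6470144/2474953] → run D
t=18: vr[D=18018304/6213911 E=7203840/2474953 H=6470144/2474953] → run H
t=19: vr[D=18018304/6213911 E=7203840/2474953 H=7282176/2474953] → run D
t=20: vr[D=21214208/6213911 E=7203840/2474953 H=7282176/2474953] → run E
t=21: vr[D=21214208/6213911 E=8801792/2474953 H=7282176/2474953] → run H
t=22: vr[D=21214208/6213911 E=8801792/2474953 H=8094208/2474953] → run H
t=23: vr[D=21214208/6213911 E=8801792/2474953] → run D
t=24: vr[D=24410112/6213911 E=8801792/2474953] → run E
t=25: vr[D=24410112/6213911] → run D
t=26: (idle)
t=27: (idle)
t=28: (idle)
t=29: (idle)
t=30: (idle)
t=31: (idle)

context switches = 23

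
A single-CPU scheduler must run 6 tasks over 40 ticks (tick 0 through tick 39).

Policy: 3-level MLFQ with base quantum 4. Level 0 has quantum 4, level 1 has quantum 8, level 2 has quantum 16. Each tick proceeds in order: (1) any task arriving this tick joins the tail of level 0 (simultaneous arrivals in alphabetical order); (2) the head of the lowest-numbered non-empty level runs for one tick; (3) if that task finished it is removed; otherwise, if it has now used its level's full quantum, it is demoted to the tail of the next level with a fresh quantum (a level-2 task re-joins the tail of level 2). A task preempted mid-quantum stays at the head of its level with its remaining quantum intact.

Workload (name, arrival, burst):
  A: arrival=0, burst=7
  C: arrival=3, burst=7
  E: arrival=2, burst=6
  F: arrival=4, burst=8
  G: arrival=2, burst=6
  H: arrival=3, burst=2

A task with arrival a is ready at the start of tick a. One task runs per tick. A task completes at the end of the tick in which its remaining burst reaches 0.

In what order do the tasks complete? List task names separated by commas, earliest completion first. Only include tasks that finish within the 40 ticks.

t=0: L0/L1/L2 = A/-/- → run A
t=1: L0/L1/L2 = A/-/- → run A
t=2: L0/L1/L2 = AEG/-/- → run A
t=3: L0/L1/L2 = AEGCH/-/- → run A
t=4: L0/L1/L2 = EGCHF/A/- → run E
t=5: L0/L1/L2 = EGCHF/A/- → run E
t=6: L0/L1/L2 = EGCHF/A/- → run E
t=7: L0/L1/L2 = EGCHF/A/- → run E
t=8: L0/L1/L2 = GCHF/AE/- → run G
t=9: L0/L1/L2 = GCHF/AE/- → run G
t=10: L0/L1/L2 = GCHF/AE/- → run G
t=11: L0/L1/L2 = GCHF/AE/- → run G
t=12: L0/L1/L2 = CHF/AEG/- → run C
t=13: L0/L1/L2 = CHF/AEG/- → run C
t=14: L0/L1/L2 = CHF/AEG/- → run C
t=15: L0/L1/L2 = CHF/AEG/- → run C
t=16: L0/L1/L2 = HF/AEGC/- → run H
t=17: L0/L1/L2 = HF/AEGC/- → run H
t=18: L0/L1/L2 = F/AEGC/- → run F
t=19: L0/L1/L2 = F/AEGC/- → run F
t=20: L0/L1/L2 = F/AEGC/- → run F
t=21: L0/L1/L2 = F/AEGC/- → run F
t=22: L0/L1/L2 = -/AEGCF/- → run A
t=23: L0/L1/L2 = -/AEGCF/- → run A
t=24: L0/L1/L2 = -/AEGCF/- → run A
t=25: L0/L1/L2 = -/EGCF/- → run E
t=26: L0/L1/L2 = -/EGCF/- → run E
t=27: L0/L1/L2 = -/GCF/- → run G
t=28: L0/L1/L2 = -/GCF/- → run G
t=29: L0/L1/L2 = -/CF/- → run C
t=30: L0/L1/L2 = -/CF/- → run C
t=31: L0/L1/L2 = -/CF/- → run C
t=32: L0/L1/L2 = -/F/- → run F
t=33: L0/L1/L2 = -/F/- → run F
t=34: L0/L1/L2 = -/F/- → run F
t=35: L0/L1/L2 = -/F/- → run F
t=36: (idle)
t=37: (idle)
t=38: (idle)
t=39: (idle)

completion order = H, A, E, G, C, F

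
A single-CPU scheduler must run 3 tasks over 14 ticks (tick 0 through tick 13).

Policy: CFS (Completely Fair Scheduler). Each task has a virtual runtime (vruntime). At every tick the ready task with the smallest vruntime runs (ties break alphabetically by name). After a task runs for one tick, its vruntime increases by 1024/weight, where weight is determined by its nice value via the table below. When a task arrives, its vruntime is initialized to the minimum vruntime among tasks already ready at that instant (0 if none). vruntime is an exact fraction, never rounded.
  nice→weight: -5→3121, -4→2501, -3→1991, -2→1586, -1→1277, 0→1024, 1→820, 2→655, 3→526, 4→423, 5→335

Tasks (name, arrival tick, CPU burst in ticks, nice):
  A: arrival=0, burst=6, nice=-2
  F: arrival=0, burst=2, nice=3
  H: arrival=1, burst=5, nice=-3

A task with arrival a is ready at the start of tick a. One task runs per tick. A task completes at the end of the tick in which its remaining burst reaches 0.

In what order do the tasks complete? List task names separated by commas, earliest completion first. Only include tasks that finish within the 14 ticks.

completion order = F, H, A

t=0: vr[A=0 F=0] → run A
t=1: vr[A=512/793 F=0 H=0] → run F
t=2: vr[A=512/793 F=512/263 H=0] → run H
t=3: vr[A=512/793 F=512/263 H=1024/1991] → run H
t=4: vr[A=512/793 F=512/263 H=2048/1991] → run A
t=5: vr[A=1024/793 F=512/263 H=2048/1991] → run H
t=6: vr[A=1024/793 F=512/263 H=3072/1991] → run A
t=7: vr[A=1536/793 F=512/263 H=3072/1991] → run H
t=8: vr[A=1536/793 F=512/263 H=4096/1991] → run A
t=9: vr[A=2048/793 F=512/263 H=4096/1991] → run F
t=10: vr[A=2048/793 H=4096/1991] → run H
t=11: vr[A=2048/793] → run A
t=12: vr[A=2560/793] → run A
t=13: (idle)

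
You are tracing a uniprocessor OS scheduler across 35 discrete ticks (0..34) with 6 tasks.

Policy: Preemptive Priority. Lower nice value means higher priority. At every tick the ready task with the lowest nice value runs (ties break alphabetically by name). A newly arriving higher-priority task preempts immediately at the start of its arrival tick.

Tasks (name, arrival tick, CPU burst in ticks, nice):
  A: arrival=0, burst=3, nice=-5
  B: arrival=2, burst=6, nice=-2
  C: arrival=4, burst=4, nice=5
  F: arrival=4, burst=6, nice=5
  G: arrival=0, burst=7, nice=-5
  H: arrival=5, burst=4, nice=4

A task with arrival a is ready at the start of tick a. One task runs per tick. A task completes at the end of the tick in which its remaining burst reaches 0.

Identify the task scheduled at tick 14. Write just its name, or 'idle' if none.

running at tick 14 = B

t=0: ready={A,G} → run A
t=1: ready={A,G} → run A
t=2: ready={A,B,G} → run A
t=3: ready={B,G} → run G
t=4: ready={B,C,F,G} → run G
t=5: ready={B,C,F,G,H} → run G
t=6: ready={B,C,F,G,H} → run G
t=7: ready={B,C,F,G,H} → run G
t=8: ready={B,C,F,G,H} → run G
t=9: ready={B,C,F,G,H} → run G
t=10: ready={B,C,F,H} → run B
t=11: ready={B,C,F,H} → run B
t=12: ready={B,C,F,H} → run B
t=13: ready={B,C,F,H} → run B
t=14: ready={B,C,F,H} → run B
t=15: ready={B,C,F,H} → run B
t=16: ready={C,F,H} → run H
t=17: ready={C,F,H} → run H
t=18: ready={C,F,H} → run H
t=19: ready={C,F,H} → run H
t=20: ready={C,F} → run C
t=21: ready={C,F} → run C
t=22: ready={C,F} → run C
t=23: ready={C,F} → run C
t=24: ready={F} → run F
t=25: ready={F} → run F
t=26: ready={F} → run F
t=27: ready={F} → run F
t=28: ready={F} → run F
t=29: ready={F} → run F
t=30: (idle)
t=31: (idle)
t=32: (idle)
t=33: (idle)
t=34: (idle)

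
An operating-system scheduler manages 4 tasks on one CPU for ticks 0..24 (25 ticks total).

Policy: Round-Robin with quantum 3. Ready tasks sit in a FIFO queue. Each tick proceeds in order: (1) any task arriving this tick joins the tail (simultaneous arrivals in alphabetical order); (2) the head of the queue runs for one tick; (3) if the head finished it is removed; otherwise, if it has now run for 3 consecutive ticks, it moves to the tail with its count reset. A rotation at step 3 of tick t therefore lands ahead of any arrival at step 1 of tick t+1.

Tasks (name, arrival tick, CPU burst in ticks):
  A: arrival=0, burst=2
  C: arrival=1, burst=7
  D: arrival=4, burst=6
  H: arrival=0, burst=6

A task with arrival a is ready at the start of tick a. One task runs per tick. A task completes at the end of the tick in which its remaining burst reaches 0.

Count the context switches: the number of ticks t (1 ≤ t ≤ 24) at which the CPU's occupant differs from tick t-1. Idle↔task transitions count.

t=0: queue=[A,H] q_used=0 → run A
t=1: queue=[A,H,C] q_used=1 → run A
t=2: queue=[H,C] q_used=0 → run H
t=3: queue=[H,C] q_used=1 → run H
t=4: queue=[H,C,D] q_used=2 → run H
t=5: queue=[C,D,H] q_used=0 → run C
t=6: queue=[C,D,H] q_used=1 → run C
t=7: queue=[C,D,H] q_used=2 → run C
t=8: queue=[D,H,C] q_used=0 → run D
t=9: queue=[D,H,C] q_used=1 → run D
t=10: queue=[D,H,C] q_used=2 → run D
t=11: queue=[H,C,D] q_used=0 → run H
t=12: queue=[H,C,D] q_used=1 → run H
t=13: queue=[H,C,D] q_used=2 → run H
t=14: queue=[C,D] q_used=0 → run C
t=15: queue=[C,D] q_used=1 → run C
t=16: queue=[C,D] q_used=2 → run C
t=17: queue=[D,C] q_used=0 → run D
t=18: queue=[D,C] q_used=1 → run D
t=19: queue=[D,C] q_used=2 → run D
t=20: queue=[C] q_used=0 → run C
t=21: (idle)
t=22: (idle)
t=23: (idle)
t=24: (idle)

context switches = 8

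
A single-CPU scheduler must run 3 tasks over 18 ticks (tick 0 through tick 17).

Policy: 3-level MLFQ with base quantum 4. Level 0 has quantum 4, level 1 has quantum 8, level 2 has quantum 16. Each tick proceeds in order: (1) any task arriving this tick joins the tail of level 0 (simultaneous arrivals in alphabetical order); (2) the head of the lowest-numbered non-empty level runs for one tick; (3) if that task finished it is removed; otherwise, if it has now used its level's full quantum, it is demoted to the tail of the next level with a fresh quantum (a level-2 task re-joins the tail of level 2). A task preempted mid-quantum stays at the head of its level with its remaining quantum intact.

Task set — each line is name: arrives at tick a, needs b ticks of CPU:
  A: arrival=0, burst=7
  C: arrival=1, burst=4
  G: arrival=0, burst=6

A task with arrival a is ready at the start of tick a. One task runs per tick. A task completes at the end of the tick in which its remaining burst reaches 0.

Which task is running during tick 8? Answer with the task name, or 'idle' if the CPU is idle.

t=0: L0/L1/L2 = AG/-/- → run A
t=1: L0/L1/L2 = AGC/-/- → run A
t=2: L0/L1/L2 = AGC/-/- → run A
t=3: L0/L1/L2 = AGC/-/- → run A
t=4: L0/L1/L2 = GC/A/- → run G
t=5: L0/L1/L2 = GC/A/- → run G
t=6: L0/L1/L2 = GC/A/- → run G
t=7: L0/L1/L2 = GC/A/- → run G
t=8: L0/L1/L2 = C/AG/- → run C
t=9: L0/L1/L2 = C/AG/- → run C
t=10: L0/L1/L2 = C/AG/- → run C
t=11: L0/L1/L2 = C/AG/- → run C
t=12: L0/L1/L2 = -/AG/- → run A
t=13: L0/L1/L2 = -/AG/- → run A
t=14: L0/L1/L2 = -/AG/- → run A
t=15: L0/L1/L2 = -/G/- → run G
t=16: L0/L1/L2 = -/G/- → run G
t=17: (idle)

running at tick 8 = C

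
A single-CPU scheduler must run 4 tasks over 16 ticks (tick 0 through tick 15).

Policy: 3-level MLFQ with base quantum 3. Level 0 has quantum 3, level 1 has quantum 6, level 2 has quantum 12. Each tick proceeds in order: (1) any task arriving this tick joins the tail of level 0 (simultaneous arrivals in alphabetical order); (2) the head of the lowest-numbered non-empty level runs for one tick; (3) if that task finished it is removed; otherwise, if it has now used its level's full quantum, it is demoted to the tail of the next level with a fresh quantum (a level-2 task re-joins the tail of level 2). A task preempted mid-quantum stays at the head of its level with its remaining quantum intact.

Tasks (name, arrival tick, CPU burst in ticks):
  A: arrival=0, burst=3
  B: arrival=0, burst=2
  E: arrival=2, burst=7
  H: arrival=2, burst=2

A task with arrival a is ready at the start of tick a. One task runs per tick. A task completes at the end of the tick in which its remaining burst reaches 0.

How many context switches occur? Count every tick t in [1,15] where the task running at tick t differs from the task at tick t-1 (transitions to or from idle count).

t=0: L0/L1/L2 = AB/-/- → run A
t=1: L0/L1/L2 = AB/-/- → run A
t=2: L0/L1/L2 = ABEH/-/- → run A
t=3: L0/L1/L2 = BEH/-/- → run B
t=4: L0/L1/L2 = BEH/-/- → run B
t=5: L0/L1/L2 = EH/-/- → run E
t=6: L0/L1/L2 = EH/-/- → run E
t=7: L0/L1/L2 = EH/-/- → run E
t=8: L0/L1/L2 = H/E/- → run H
t=9: L0/L1/L2 = H/E/- → run H
t=10: L0/L1/L2 = -/E/- → run E
t=11: L0/L1/L2 = -/E/- → run E
t=12: L0/L1/L2 = -/E/- → run E
t=13: L0/L1/L2 = -/E/- → run E
t=14: (idle)
t=15: (idle)

context switches = 5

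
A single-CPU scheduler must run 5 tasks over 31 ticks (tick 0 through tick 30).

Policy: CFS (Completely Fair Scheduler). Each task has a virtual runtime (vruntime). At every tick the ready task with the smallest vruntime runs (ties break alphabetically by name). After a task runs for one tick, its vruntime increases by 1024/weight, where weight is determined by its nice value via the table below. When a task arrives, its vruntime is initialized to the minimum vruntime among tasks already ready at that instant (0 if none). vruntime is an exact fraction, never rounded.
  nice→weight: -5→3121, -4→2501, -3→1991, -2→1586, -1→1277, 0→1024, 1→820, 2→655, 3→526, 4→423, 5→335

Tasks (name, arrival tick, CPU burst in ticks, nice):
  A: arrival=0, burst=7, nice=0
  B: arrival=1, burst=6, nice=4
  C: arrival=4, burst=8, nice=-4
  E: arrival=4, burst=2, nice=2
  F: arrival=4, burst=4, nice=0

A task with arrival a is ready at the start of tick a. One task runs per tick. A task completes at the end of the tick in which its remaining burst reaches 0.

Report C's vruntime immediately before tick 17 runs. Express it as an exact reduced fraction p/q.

t=0: vr[A=0] → run A
t=1: vr[A=1 B=1] → run A
t=2: vr[A=2 B=1] → run B
t=3: vr[A=2 B=1447/423] → run A
t=4: vr[A=3 B=1447/423 C=3 E=3 F=3] → run A
t=5: vr[A=4 B=1447/423 C=3 E=3 F=3] → run C
t=6: vr[A=4 B=1447/423 C=8527/2501 E=3 F=3] → run E
t=7: vr[A=4 B=1447/423 C=8527/2501 E=2989/655 F=3] → run F
t=8: vr[A=4 B=1447/423 C=8527/2501 E=2989/655 F=4] → run C
t=9: vr[A=4 B=1447/423 C=9551/2501 E=2989/655 F=4] → run B
t=10: vr[A=4 B=2471/423 C=9551/2501 E=2989/655 F=4] → run C
t=11: vr[A=4 B=2471/423 C=10575/2501 E=2989/655 F=4] → run A
t=12: vr[A=5 B=2471/423 C=10575/2501 E=2989/655 F=4] → run F
t=13: vr[A=5 B=2471/423 C=10575/2501 E=2989/655 F=5] → run C
t=14: vr[A=5 B=2471/423 C=11599/2501 E=2989/655 F=5] → run E
t=15: vr[A=5 B=2471/423 C=11599/2501 F=5] → run C
t=16: vr[A=5 B=2471/423 C=12623/2501 F=5] → run A
t=17: vr[A=6 B=2471/423 C=12623/2501 F=5] → run F
t=18: vr[A=6 B=2471/423 C=12623/2501 F=6] → run C
t=19: vr[A=6 B=2471/423 C=13647/2501 F=6] → run C
t=20: vr[A=6 B=2471/423 C=14671/2501 F=6] → run B
t=21: vr[A=6 B=1165/141 C=14671/2501 F=6] → run C
t=22: vr[A=6 B=1165/141 F=6] → run A
t=23: vr[B=1165/141 F=6] → run F
t=24: vr[B=1165/141] → run B
t=25: vr[B=4519/423] → run B
t=26: vr[B=5543/423] → run B
t=27: (idle)
t=28: (idle)
t=29: (idle)
t=30: (idle)

vruntime(C, start of tick 17) = 12623/2501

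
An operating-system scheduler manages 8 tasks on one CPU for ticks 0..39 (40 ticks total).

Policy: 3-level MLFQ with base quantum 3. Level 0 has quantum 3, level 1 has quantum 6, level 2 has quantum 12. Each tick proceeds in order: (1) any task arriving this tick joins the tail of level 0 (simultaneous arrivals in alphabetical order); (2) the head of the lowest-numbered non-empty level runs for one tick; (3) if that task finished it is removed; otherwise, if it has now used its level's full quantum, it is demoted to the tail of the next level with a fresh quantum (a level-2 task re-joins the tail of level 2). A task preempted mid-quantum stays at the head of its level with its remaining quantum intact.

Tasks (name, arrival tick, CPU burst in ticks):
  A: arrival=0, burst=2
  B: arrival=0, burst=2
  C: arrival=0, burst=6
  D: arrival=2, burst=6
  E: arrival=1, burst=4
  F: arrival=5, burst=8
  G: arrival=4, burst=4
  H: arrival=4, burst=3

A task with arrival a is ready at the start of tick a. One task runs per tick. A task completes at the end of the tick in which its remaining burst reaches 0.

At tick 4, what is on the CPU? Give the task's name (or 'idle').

t=0: L0/L1/L2 = ABC/-/- → run A
t=1: L0/L1/L2 = ABCE/-/- → run A
t=2: L0/L1/L2 = BCED/-/- → run B
t=3: L0/L1/L2 = BCED/-/- → run B
t=4: L0/L1/L2 = CEDGH/-/- → run C
t=5: L0/L1/L2 = CEDGHF/-/- → run C
t=6: L0/L1/L2 = CEDGHF/-/- → run C
t=7: L0/L1/L2 = EDGHF/C/- → run E
t=8: L0/L1/L2 = EDGHF/C/- → run E
t=9: L0/L1/L2 = EDGHF/C/- → run E
t=10: L0/L1/L2 = DGHF/CE/- → run D
t=11: L0/L1/L2 = DGHF/CE/- → run D
t=12: L0/L1/L2 = DGHF/CE/- → run D
t=13: L0/L1/L2 = GHF/CED/- → run G
t=14: L0/L1/L2 = GHF/CED/- → run G
t=15: L0/L1/L2 = GHF/CED/- → run G
t=16: L0/L1/L2 = HF/CEDG/- → run H
t=17: L0/L1/L2 = HF/CEDG/- → run H
t=18: L0/L1/L2 = HF/CEDG/- → run H
t=19: L0/L1/L2 = F/CEDG/- → run F
t=20: L0/L1/L2 = F/CEDG/- → run F
t=21: L0/L1/L2 = F/CEDG/- → run F
t=22: L0/L1/L2 = -/CEDGF/- → run C
t=23: L0/L1/L2 = -/CEDGF/- → run C
t=24: L0/L1/L2 = -/CEDGF/- → run C
t=25: L0/L1/L2 = -/EDGF/- → run E
t=26: L0/L1/L2 = -/DGF/- → run D
t=27: L0/L1/L2 = -/DGF/- → run D
t=28: L0/L1/L2 = -/DGF/- → run D
t=29: L0/L1/L2 = -/GF/- → run G
t=30: L0/L1/L2 = -/F/- → run F
t=31: L0/L1/L2 = -/F/- → run F
t=32: L0/L1/L2 = -/F/- → run F
t=33: L0/L1/L2 = -/F/- → run F
t=34: L0/L1/L2 = -/F/- → run F
t=35: (idle)
t=36: (idle)
t=37: (idle)
t=38: (idle)
t=39: (idle)

running at tick 4 = C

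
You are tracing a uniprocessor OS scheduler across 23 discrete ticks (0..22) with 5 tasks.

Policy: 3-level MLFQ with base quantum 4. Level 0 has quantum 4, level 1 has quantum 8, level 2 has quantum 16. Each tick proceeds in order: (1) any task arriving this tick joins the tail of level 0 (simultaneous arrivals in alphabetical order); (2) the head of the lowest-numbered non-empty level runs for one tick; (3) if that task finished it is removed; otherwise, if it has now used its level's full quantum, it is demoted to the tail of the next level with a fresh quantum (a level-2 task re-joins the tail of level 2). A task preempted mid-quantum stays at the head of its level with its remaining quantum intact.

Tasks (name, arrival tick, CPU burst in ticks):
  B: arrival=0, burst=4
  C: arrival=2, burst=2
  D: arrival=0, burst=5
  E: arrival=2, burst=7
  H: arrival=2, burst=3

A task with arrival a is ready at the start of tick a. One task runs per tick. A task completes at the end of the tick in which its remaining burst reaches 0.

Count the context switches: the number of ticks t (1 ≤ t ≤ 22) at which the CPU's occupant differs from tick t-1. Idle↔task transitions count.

context switches = 7

t=0: L0/L1/L2 = BD/-/- → run B
t=1: L0/L1/L2 = BD/-/- → run B
t=2: L0/L1/L2 = BDCEH/-/- → run B
t=3: L0/L1/L2 = BDCEH/-/- → run B
t=4: L0/L1/L2 = DCEH/-/- → run D
t=5: L0/L1/L2 = DCEH/-/- → run D
t=6: L0/L1/L2 = DCEH/-/- → run D
t=7: L0/L1/L2 = DCEH/-/- → run D
t=8: L0/L1/L2 = CEH/D/- → run C
t=9: L0/L1/L2 = CEH/D/- → run C
t=10: L0/L1/L2 = EH/D/- → run E
t=11: L0/L1/L2 = EH/D/- → run E
t=12: L0/L1/L2 = EH/D/- → run E
t=13: L0/L1/L2 = EH/D/- → run E
t=14: L0/L1/L2 = H/DE/- → run H
t=15: L0/L1/L2 = H/DE/- → run H
t=16: L0/L1/L2 = H/DE/- → run H
t=17: L0/L1/L2 = -/DE/- → run D
t=18: L0/L1/L2 = -/E/- → run E
t=19: L0/L1/L2 = -/E/- → run E
t=20: L0/L1/L2 = -/E/- → run E
t=21: (idle)
t=22: (idle)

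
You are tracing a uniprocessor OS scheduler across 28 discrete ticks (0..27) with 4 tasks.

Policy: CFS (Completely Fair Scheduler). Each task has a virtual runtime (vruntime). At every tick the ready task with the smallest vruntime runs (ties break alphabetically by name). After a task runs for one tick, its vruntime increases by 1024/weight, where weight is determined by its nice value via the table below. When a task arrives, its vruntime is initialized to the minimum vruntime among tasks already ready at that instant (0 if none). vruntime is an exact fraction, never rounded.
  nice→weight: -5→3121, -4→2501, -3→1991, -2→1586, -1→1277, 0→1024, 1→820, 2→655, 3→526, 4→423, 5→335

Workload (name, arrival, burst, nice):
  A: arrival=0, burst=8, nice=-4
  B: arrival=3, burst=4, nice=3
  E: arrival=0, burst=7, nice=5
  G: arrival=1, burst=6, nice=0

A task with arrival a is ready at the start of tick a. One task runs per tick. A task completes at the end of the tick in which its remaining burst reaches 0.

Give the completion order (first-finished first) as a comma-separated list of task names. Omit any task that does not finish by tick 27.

completion order = A, G, B, E

t=0: vr[A=0 E=0] → run A
t=1: vr[A=1024/2501 E=0 G=0] → run E
t=2: vr[A=1024/2501 E=1024/335 G=0] → run G
t=3: vr[A=1024/2501 B=1024/2501 E=1024/335 G=1] → run A
t=4: vr[A=2048/2501 B=1024/2501 E=1024/335 G=1] → run B
t=5: vr[A=2048/2501 B=1549824/657763 E=1024/335 G=1] → run A
t=6: vr[A=3072/2501 B=1549824/657763 E=1024/335 G=1] → run G
t=7: vr[A=3072/2501 B=1549824/657763 E=1024/335 G=2] → run A
t=8: vr[A=4096/2501 B=1549824/657763 E=1024/335 G=2] → run A
t=9: vr[A=5120/2501 B=1549824/657763 E=1024/335 G=2] → run G
t=10: vr[A=5120/2501 B=1549824/657763 E=1024/335 G=3] → run A
t=11: vr[A=6144/2501 B=1549824/657763 E=1024/335 G=3] → run B
t=12: vr[A=6144/2501 B=2830336/657763 E=1024/335 G=3] → run A
t=13: vr[A=7168/2501 B=2830336/657763 E=1024/335 G=3] → run A
t=14: vr[B=2830336/657763 E=1024/335 G=3] → run G
t=15: vr[B=2830336/657763 E=1024/335 G=4] → run E
t=16: vr[B=2830336/657763 E=2048/335 G=4] → run G
t=17: vr[B=2830336/657763 E=2048/335 G=5] → run B
t=18: vr[B=4110848/657763 E=2048/335 G=5] → run G
t=19: vr[B=4110848/657763 E=2048/335] → run E
t=20: vr[B=4110848/657763 E=3072/335] → run B
t=21: vr[E=3072/335] → run E
t=22: vr[E=4096/335] → run E
t=23: vr[E=1024/67] → run E
t=24: vr[E=6144/335] → run E
t=25: (idle)
t=26: (idle)
t=27: (idle)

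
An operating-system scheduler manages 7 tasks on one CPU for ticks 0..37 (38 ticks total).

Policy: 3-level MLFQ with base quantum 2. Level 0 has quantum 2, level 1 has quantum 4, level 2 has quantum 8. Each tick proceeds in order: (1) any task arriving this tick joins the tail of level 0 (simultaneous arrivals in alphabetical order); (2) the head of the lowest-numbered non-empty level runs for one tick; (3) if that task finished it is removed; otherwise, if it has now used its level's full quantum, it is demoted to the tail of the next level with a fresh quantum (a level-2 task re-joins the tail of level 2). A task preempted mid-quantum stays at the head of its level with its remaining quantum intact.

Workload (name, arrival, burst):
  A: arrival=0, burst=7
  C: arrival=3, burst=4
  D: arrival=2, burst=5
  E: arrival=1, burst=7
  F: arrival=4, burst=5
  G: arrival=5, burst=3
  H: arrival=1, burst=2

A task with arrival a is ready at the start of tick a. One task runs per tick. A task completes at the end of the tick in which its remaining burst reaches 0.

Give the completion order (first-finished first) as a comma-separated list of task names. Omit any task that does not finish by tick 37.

completion order = H, D, C, F, G, A, E

t=0: L0/L1/L2 = A/-/- → run A
t=1: L0/L1/L2 = AEH/-/- → run A
t=2: L0/L1/L2 = EHD/A/- → run E
t=3: L0/L1/L2 = EHDC/A/- → run E
t=4: L0/L1/L2 = HDCF/AE/- → run H
t=5: L0/L1/L2 = HDCFG/AE/- → run H
t=6: L0/L1/L2 = DCFG/AE/- → run D
t=7: L0/L1/L2 = DCFG/AE/- → run D
t=8: L0/L1/L2 = CFG/AED/- → run C
t=9: L0/L1/L2 = CFG/AED/- → run C
t=10: L0/L1/L2 = FG/AEDC/- → run F
t=11: L0/L1/L2 = FG/AEDC/- → run F
t=12: L0/L1/L2 = G/AEDCF/- → run G
t=13: L0/L1/L2 = G/AEDCF/- → run G
t=14: L0/L1/L2 = -/AEDCFG/- → run A
t=15: L0/L1/L2 = -/AEDCFG/- → run A
t=16: L0/L1/L2 = -/AEDCFG/- → run A
t=17: L0/L1/L2 = -/AEDCFG/- → run A
t=18: L0/L1/L2 = -/EDCFG/A → run E
t=19: L0/L1/L2 = -/EDCFG/A → run E
t=20: L0/L1/L2 = -/EDCFG/A → run E
t=21: L0/L1/L2 = -/EDCFG/A → run E
t=22: L0/L1/L2 = -/DCFG/AE → run D
t=23: L0/L1/L2 = -/DCFG/AE → run D
t=24: L0/L1/L2 = -/DCFG/AE → run D
t=25: L0/L1/L2 = -/CFG/AE → run C
t=26: L0/L1/L2 = -/CFG/AE → run C
t=27: L0/L1/L2 = -/FG/AE → run F
t=28: L0/L1/L2 = -/FG/AE → run F
t=29: L0/L1/L2 = -/FG/AE → run F
t=30: L0/L1/L2 = -/G/AE → run G
t=31: L0/L1/L2 = -/-/AE → run A
t=32: L0/L1/L2 = -/-/E → run E
t=33: (idle)
t=34: (idle)
t=35: (idle)
t=36: (idle)
t=37: (idle)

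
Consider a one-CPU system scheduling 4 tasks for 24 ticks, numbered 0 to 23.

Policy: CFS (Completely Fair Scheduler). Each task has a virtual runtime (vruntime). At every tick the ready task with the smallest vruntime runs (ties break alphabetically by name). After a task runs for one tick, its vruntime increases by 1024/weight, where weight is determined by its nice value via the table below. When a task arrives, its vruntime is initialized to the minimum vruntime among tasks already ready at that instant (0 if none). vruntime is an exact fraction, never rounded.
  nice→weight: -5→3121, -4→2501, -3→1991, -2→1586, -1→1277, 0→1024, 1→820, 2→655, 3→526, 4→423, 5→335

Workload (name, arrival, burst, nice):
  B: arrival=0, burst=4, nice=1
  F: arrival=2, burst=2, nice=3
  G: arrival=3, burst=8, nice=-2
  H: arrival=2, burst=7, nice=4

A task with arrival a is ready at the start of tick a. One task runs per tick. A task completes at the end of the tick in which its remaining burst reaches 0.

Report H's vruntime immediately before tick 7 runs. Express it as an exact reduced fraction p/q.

t=0: vr[B=0] → run B
t=1: vr[B=256/205] → run B
t=2: vr[B=512/205 F=512/205 H=512/205] → run B
t=3: vr[B=768/205 F=512/205 G=512/205 H=512/205] → run F
t=4: vr[B=768/205 F=239616/53915 G=512/205 H=512/205] → run G
t=5: vr[B=768/205 F=239616/53915 G=510976/162565 H=512/205] → run H
t=6: vr[B=768/205 F=239616/53915 G=510976/162565 H=426496/86715] → run G
t=7: vr[B=768/205 F=239616/53915 G=615936/162565 H=426496/86715] → run B
t=8: vr[F=239616/53915 G=615936/162565 H=426496/86715] → run G
t=9: vr[F=239616/53915 G=720896/162565 H=426496/86715] → run G
t=10: vr[F=239616/53915 G=825856/162565 H=426496/86715] → run F
t=11: vr[G=825856/162565 H=426496/86715] → run H
t=12: vr[G=825856/162565 H=636416/86715] → run G
t=13: vr[G=930816/162565 H=636416/86715] → run G
t=14: vr[G=1035776/162565 H=636416/86715] → run G
t=15: vr[G=1140736/162565 H=636416/86715] → run G
t=16: vr[H=636416/86715] → run H
t=17: vr[H=282112/28905] → run H
t=18: vr[H=1056256/86715] → run H
t=19: vr[H=1266176/86715] → run H
t=20: vr[H=492032/28905] → run H
t=21: (idle)
t=22: (idle)
t=23: (idle)

vruntime(H, start of tick 7) = 426496/86715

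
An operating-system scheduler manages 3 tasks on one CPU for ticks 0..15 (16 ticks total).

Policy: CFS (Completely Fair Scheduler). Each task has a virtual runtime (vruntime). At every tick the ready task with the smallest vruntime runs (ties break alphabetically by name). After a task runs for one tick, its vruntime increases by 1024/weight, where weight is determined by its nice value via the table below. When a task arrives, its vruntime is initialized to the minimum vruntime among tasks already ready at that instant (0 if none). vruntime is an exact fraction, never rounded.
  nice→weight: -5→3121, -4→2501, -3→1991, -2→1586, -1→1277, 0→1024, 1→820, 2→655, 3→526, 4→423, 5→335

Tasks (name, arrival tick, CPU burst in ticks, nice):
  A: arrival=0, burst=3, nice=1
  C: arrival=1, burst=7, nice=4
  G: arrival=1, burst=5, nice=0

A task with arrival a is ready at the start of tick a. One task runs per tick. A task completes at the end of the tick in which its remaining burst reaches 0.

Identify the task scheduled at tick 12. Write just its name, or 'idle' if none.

t=0: vr[A=0] → run A
t=1: vr[A=256/205 C=256/205 G=256/205] → run A
t=2: vr[A=512/205 C=256/205 G=256/205] → run C
t=3: vr[A=512/205 C=318208/86715 G=256/205] → run G
t=4: vr[A=512/205 C=318208/86715 G=461/205] → run G
t=5: vr[A=512/205 C=318208/86715 G=666/205] → run A
t=6: vr[C=318208/86715 G=666/205] → run G
t=7: vr[C=318208/86715 G=871/205] → run C
t=8: vr[C=528128/86715 G=871/205] → run G
t=9: vr[C=528128/86715 G=1076/205] → run G
t=10: vr[C=528128/86715] → run C
t=11: vr[C=246016/28905] → run C
t=12: vr[C=947968/86715] → run C
t=13: vr[C=1157888/86715] → run C
t=14: vr[C=455936/28905] → run C
t=15: (idle)

running at tick 12 = C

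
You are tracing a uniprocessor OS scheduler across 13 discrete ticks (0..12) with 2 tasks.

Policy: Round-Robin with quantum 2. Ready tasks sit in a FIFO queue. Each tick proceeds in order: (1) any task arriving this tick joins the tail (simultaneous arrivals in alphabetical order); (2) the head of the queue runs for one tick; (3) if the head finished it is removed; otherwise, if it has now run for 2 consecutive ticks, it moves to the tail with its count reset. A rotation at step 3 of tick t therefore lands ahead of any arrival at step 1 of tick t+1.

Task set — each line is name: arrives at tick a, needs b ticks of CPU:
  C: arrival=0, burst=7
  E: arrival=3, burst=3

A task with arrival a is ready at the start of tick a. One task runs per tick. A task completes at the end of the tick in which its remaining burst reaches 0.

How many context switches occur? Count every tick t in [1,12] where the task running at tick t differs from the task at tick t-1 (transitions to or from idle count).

context switches = 5

t=0: queue=[C] q_used=0 → run C
t=1: queue=[C] q_used=1 → run C
t=2: queue=[C] q_used=0 → run C
t=3: queue=[C,E] q_used=1 → run C
t=4: queue=[E,C] q_used=0 → run E
t=5: queue=[E,C] q_used=1 → run E
t=6: queue=[C,E] q_used=0 → run C
t=7: queue=[C,E] q_used=1 → run C
t=8: queue=[E,C] q_used=0 → run E
t=9: queue=[C] q_used=0 → run C
t=10: (idle)
t=11: (idle)
t=12: (idle)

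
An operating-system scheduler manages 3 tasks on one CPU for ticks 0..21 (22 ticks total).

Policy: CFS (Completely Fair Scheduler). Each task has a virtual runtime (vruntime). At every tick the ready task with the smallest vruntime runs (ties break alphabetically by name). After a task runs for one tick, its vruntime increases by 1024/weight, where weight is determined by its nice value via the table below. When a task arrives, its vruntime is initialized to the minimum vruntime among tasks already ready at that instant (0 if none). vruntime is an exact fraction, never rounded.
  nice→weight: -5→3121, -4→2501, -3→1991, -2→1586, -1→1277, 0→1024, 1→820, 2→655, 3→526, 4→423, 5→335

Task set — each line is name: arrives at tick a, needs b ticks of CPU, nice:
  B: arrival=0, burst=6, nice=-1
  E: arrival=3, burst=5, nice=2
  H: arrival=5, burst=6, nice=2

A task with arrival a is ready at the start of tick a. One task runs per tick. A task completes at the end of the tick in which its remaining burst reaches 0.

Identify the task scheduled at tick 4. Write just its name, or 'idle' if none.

running at tick 4 = E

t=0: vr[B=0] → run B
t=1: vr[B=1024/1277] → run B
t=2: vr[B=2048/1277] → run B
t=3: vr[B=3072/1277 E=3072/1277] → run B
t=4: vr[B=4096/1277 E=3072/1277] → run E
t=5: vr[B=4096/1277 E=3319808/836435 H=4096/1277] → run B
t=6: vr[B=5120/1277 E=3319808/836435 H=4096/1277] → run H
t=7: vr[B=5120/1277 E=3319808/836435 H=3990528/836435] → run E
t=8: vr[B=5120/1277 E=4627456/836435 H=3990528/836435] → run B
t=9: vr[E=4627456/836435 H=3990528/836435] → run H
t=10: vr[E=4627456/836435 H=5298176/836435] → run E
t=11: vr[E=5935104/836435 H=5298176/836435] → run H
t=12: vr[E=5935104/836435 H=6605824/836435] → run E
t=13: vr[E=7242752/836435 H=6605824/836435] → run H
t=14: vr[E=7242752/836435 H=7913472/836435] → run E
t=15: vr[H=7913472/836435] → run H
t=16: vr[H=1844224/167287] → run H
t=17: (idle)
t=18: (idle)
t=19: (idle)
t=20: (idle)
t=21: (idle)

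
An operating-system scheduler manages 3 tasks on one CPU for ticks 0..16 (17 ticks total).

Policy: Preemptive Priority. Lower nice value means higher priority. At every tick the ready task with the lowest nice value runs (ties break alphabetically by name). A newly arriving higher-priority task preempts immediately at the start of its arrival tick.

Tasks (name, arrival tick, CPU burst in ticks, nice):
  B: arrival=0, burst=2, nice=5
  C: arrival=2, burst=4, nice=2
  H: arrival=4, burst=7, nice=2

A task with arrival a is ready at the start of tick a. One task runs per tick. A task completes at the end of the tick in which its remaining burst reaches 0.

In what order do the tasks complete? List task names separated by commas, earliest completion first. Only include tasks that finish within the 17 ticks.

completion order = B, C, H

t=0: ready={B} → run B
t=1: ready={B} → run B
t=2: ready={C} → run C
t=3: ready={C} → run C
t=4: ready={C,H} → run C
t=5: ready={C,H} → run C
t=6: ready={H} → run H
t=7: ready={H} → run H
t=8: ready={H} → run H
t=9: ready={H} → run H
t=10: ready={H} → run H
t=11: ready={H} → run H
t=12: ready={H} → run H
t=13: (idle)
t=14: (idle)
t=15: (idle)
t=16: (idle)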